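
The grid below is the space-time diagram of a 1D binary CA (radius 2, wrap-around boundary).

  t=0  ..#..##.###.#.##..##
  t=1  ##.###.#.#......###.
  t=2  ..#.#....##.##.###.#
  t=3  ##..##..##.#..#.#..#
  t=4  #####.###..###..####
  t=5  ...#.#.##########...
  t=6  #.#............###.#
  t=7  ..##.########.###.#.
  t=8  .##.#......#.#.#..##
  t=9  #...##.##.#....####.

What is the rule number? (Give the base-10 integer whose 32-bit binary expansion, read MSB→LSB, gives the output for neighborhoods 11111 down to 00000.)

  [31] ##### => .  t=4,i=0
  [30] ####. => #  t=4,i=3
  [29] ###.# => .  t=0,i=10
  [28] ###.. => #  t=3,i=1
  [27] ##.## => #  t=0,i=7
  [26] ##.#. => .  t=0,i=11
  [25] ##..# => #  t=0,i=0
  [24] ##... => #  t=5,i=17
  [23] #.### => .  t=0,i=8
  [22] #.##. => .  t=0,i=14
  [21] #.#.# => .  t=0,i=12
  [20] #.#.. => #  t=1,i=9
  [19] #..## => #  t=0,i=4
  [18] #..#. => #  t=0,i=1
  [17] #...# => .  t=7,i=0
  [16] #.... => .  t=1,i=11
  [15] .#### => .  t=4,i=17
  [14] .###. => #  t=0,i=9
  [13] .##.# => .  t=0,i=6
  [12] .##.. => .  t=0,i=15
  [11] .#.## => .  t=0,i=13
  [10] .#.#. => .  t=1,i=8
  [9] .#..# => #  t=0,i=3
  [8] .#... => #  t=1,i=10
  [7] ..### => #  t=1,i=16
  [6] ..##. => #  t=0,i=5
  [5] ..#.# => .  t=2,i=2
  [4] ..#.. => .  t=0,i=2
  [3] ...## => #  t=1,i=15
  [2] ...#. => #  t=5,i=2
  [1] ....# => .  t=1,i=14
  [0] ..... => #  t=1,i=12
  bits 01011011000111000100001111001101 = 1528579021

1528579021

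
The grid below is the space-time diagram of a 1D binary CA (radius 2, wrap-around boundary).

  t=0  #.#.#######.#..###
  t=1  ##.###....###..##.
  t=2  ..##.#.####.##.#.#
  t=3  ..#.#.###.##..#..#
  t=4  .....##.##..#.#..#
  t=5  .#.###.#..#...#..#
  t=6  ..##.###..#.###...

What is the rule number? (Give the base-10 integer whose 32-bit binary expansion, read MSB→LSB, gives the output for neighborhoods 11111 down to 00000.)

1049856222

  [31] ##### => .  t=0,i=6
  [30] ####. => .  t=0,i=9
  [29] ###.# => #  t=0,i=0
  [28] ###.. => #  t=1,i=5
  [27] ##.## => #  t=1,i=2
  [26] ##.#. => #  t=0,i=1
  [25] ##..# => #  t=1,i=13
  [24] ##... => .  t=1,i=6
  [23] #.### => #  t=0,i=4
  [22] #.##. => .  t=1,i=0
  [21] #.#.# => .  t=0,i=2
  [20] #.#.. => #  t=0,i=12
  [19] #..## => .  t=0,i=14
  [18] #..#. => .  t=3,i=1
  [17] #...# => #  t=5,i=12
  [16] #.... => #  t=1,i=7
  [15] .#### => #  t=0,i=5
  [14] .###. => .  t=1,i=4
  [13] .##.# => .  t=1,i=1
  [12] .##.. => .  t=3,i=11
  [11] .#.## => #  t=0,i=3
  [10] .#.#. => .  t=2,i=16
  [9] .#..# => .  t=0,i=13
  [8] .#... => .  t=4,i=0
  [7] ..### => #  t=0,i=15
  [6] ..##. => #  t=1,i=15
  [5] ..#.# => .  t=3,i=2
  [4] ..#.. => #  t=3,i=14
  [3] ...## => #  t=1,i=9
  [2] ...#. => #  t=5,i=13
  [1] ....# => #  t=1,i=8
  [0] ..... => .  t=4,i=2
  bits 00111110100100111000100011011110 = 1049856222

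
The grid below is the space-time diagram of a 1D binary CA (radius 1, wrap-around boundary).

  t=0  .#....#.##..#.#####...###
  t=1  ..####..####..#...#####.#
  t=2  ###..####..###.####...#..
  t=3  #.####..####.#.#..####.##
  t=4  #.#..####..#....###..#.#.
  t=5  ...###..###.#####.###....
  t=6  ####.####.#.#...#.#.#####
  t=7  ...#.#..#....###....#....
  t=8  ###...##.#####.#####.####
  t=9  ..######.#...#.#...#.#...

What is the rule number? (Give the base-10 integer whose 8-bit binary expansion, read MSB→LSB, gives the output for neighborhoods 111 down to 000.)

91

  nb ###: next=.  (t=0,i=15, bit7=0)
  nb ##.: next=#  (t=0,i=9, bit6=1)
  nb #.#: next=.  (t=0,i=0, bit5=0)
  nb #..: next=#  (t=0,i=2, bit4=1)
  nb .##: next=#  (t=0,i=8, bit3=1)
  nb .#.: next=.  (t=0,i=1, bit2=0)
  nb ..#: next=#  (t=0,i=5, bit1=1)
  nb ...: next=#  (t=0,i=3, bit0=1)
  bits 01011011 = 91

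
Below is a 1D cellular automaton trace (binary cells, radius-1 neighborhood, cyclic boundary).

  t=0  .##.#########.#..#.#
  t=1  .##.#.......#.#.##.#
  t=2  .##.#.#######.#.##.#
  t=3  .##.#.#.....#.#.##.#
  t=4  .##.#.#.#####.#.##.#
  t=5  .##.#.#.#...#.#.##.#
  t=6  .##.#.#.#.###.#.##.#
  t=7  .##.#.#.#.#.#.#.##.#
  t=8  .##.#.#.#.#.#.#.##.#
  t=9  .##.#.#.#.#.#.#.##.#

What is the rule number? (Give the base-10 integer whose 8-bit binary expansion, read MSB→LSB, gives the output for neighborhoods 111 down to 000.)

79

  nb ###: next=.  (t=0,i=5, bit7=0)
  nb ##.: next=#  (t=0,i=2, bit6=1)
  nb #.#: next=.  (t=0,i=0, bit5=0)
  nb #..: next=.  (t=0,i=15, bit4=0)
  nb .##: next=#  (t=0,i=1, bit3=1)
  nb .#.: next=#  (t=0,i=14, bit2=1)
  nb ..#: next=#  (t=0,i=16, bit1=1)
  nb ...: next=#  (t=1,i=6, bit0=1)
  bits 01001111 = 79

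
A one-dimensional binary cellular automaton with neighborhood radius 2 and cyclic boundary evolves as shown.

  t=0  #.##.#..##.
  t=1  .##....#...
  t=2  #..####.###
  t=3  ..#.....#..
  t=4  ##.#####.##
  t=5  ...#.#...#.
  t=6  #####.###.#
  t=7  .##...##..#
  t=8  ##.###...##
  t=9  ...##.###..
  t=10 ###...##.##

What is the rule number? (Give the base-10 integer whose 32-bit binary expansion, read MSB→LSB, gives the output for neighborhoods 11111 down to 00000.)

  [31] ##### => #  t=4,i=5
  [30] ####. => .  t=2,i=5
  [29] ###.# => .  t=2,i=6
  [28] ###.. => .  t=2,i=0
  [27] ##.## => .  t=2,i=7
  [26] ##.#. => .  t=0,i=4
  [25] ##..# => .  t=2,i=1
  [24] ##... => #  t=1,i=3
  [23] #.### => #  t=2,i=8
  [22] #.##. => #  t=0,i=2
  [21] #.#.# => .  t=0,i=0
  [20] #.#.. => .  t=0,i=5
  [19] #..## => #  t=0,i=7
  [18] #..#. => #  t=7,i=9
  [17] #...# => #  t=5,i=7
  [16] #.... => #  t=1,i=4
  [15] .#### => .  t=2,i=4
  [14] .###. => #  t=6,i=7
  [13] .##.# => .  t=0,i=3
  [12] .##.. => .  t=1,i=2
  [11] .#.## => #  t=0,i=1
  [10] .#.#. => #  t=5,i=4
  [9] .#..# => .  t=0,i=6
  [8] .#... => #  t=1,i=8
  [7] ..### => .  t=2,i=3
  [6] ..##. => .  t=0,i=8
  [5] ..#.# => #  t=5,i=3
  [4] ..#.. => .  t=1,i=7
  [3] ...## => #  t=1,i=0
  [2] ...#. => #  t=1,i=6
  [1] ....# => #  t=1,i=5
  [0] ..... => #  t=3,i=5
  bits 10000001110011110100110100101111 = 2177846575

2177846575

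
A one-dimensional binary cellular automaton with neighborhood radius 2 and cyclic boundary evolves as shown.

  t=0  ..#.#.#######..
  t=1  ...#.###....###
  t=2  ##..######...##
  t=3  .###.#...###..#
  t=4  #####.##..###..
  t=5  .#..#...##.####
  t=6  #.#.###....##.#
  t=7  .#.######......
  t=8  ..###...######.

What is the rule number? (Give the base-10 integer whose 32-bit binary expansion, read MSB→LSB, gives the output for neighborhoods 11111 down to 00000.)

  [31] ##### => .  t=0,i=8
  [30] ####. => .  t=0,i=11
  [29] ###.# => #  t=3,i=3
  [28] ###.. => #  t=0,i=12
  [27] ##.## => .  t=4,i=5
  [26] ##.#. => #  t=3,i=4
  [25] ##..# => #  t=2,i=2
  [24] ##... => #  t=0,i=13
  [23] #.### => #  t=0,i=6
  [22] #.##. => .  t=4,i=6
  [21] #.#.# => .  t=0,i=4
  [20] #.#.. => .  t=3,i=5
  [19] #..## => #  t=2,i=3
  [18] #..#. => .  t=3,i=13
  [17] #...# => #  t=1,i=1
  [16] #.... => #  t=0,i=14
  [15] .#### => #  t=0,i=7
  [14] .###. => #  t=1,i=6
  [13] .##.# => .  t=5,i=9
  [12] .##.. => .  t=4,i=7
  [11] .#.## => #  t=0,i=5
  [10] .#.#. => #  t=0,i=3
  [9] .#..# => #  t=5,i=2
  [8] .#... => #  t=3,i=6
  [7] ..### => .  t=1,i=12
  [6] ..##. => .  t=5,i=8
  [5] ..#.# => .  t=0,i=2
  [4] ..#.. => #  t=5,i=4
  [3] ...## => .  t=1,i=11
  [2] ...#. => .  t=0,i=1
  [1] ....# => .  t=0,i=0
  [0] ..... => #  t=7,i=11
  bits 00110111100010111100111100010001 = 931909393

931909393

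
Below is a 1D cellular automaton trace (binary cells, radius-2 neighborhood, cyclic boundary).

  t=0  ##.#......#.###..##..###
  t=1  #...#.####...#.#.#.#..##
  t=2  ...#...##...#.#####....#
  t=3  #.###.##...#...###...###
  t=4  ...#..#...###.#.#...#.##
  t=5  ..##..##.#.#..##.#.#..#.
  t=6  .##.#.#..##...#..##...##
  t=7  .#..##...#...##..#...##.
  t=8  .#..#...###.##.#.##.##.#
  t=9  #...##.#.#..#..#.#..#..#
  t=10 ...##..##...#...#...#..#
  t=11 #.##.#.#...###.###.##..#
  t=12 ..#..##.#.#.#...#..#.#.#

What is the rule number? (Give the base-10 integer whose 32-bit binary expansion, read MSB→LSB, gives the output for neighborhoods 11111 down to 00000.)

3261121887

  nb #####: next=#  (t=0,i=23, bit31=1)
  nb ####.: next=#  (t=0,i=0, bit30=1)
  nb ###.#: next=.  (t=0,i=1, bit29=0)
  nb ###..: next=.  (t=0,i=14, bit28=0)
  nb ##.##: next=.  (t=3,i=1, bit27=0)
  nb ##.#.: next=.  (t=0,i=2, bit26=0)
  nb ##..#: next=#  (t=0,i=15, bit25=1)
  nb ##...: next=.  (t=1,i=1, bit24=0)
  nb #.###: next=.  (t=0,i=12, bit23=0)
  nb #.##.: next=#  (t=3,i=6, bit22=1)
  nb #.#.#: next=#  (t=1,i=15, bit21=1)
  nb #.#..: next=.  (t=0,i=3, bit20=0)
  nb #..##: next=.  (t=0,i=16, bit19=0)
  nb #..#.: next=.  (t=4,i=5, bit18=0)
  nb #...#: next=.  (t=1,i=2, bit17=0)
  nb #....: next=.  (t=0,i=5, bit16=0)
  nb .####: next=#  (t=0,i=22, bit15=1)
  nb .###.: next=#  (t=0,i=13, bit14=1)
  nb .##.#: next=.  (t=5,i=7, bit13=0)
  nb .##..: next=.  (t=0,i=18, bit12=0)
  nb .#.##: next=.  (t=0,i=11, bit11=0)
  nb .#.#.: next=#  (t=1,i=14, bit10=1)
  nb .#..#: next=.  (t=1,i=20, bit9=0)
  nb .#...: next=#  (t=0,i=4, bit8=1)
  nb ..###: next=.  (t=0,i=21, bit7=0)
  nb ..##.: next=#  (t=0,i=17, bit6=1)
  nb ..#.#: next=.  (t=0,i=10, bit5=0)
  nb ..#..: next=#  (t=2,i=3, bit4=1)
  nb ...##: next=#  (t=2,i=6, bit3=1)
  nb ...#.: next=#  (t=0,i=9, bit2=1)
  nb ....#: next=#  (t=0,i=8, bit1=1)
  nb .....: next=#  (t=0,i=6, bit0=1)
  bits 11000010011000001100010101011111 = 3261121887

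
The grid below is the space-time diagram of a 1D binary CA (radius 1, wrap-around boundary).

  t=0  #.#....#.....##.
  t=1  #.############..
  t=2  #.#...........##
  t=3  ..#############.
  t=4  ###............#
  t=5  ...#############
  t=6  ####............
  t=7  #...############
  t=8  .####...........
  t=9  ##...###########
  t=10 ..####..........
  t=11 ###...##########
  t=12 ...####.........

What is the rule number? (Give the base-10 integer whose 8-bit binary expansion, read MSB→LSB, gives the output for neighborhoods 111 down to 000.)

31

  ###|.  b7=0 t=1,i=3
  ##.|.  b6=0 t=0,i=14
  #.#|.  b5=0 t=0,i=1
  #..|#  b4=1 t=0,i=3
  .##|#  b3=1 t=0,i=13
  .#.|#  b2=1 t=0,i=0
  ..#|#  b1=1 t=0,i=6
  ...|#  b0=1 t=0,i=4
  bits 00011111 = 31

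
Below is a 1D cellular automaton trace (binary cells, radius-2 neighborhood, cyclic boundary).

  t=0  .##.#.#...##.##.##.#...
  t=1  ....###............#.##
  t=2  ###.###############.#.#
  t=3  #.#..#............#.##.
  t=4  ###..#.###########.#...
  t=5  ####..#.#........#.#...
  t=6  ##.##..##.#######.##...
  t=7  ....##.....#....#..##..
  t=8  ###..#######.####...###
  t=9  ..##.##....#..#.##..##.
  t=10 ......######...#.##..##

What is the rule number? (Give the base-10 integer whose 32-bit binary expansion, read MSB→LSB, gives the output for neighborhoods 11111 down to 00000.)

  [31] ##### => .  t=2,i=6
  [30] ####. => .  t=2,i=1
  [29] ###.# => #  t=2,i=2
  [28] ###.. => #  t=1,i=6
  [27] ##.## => .  t=0,i=12
  [26] ##.#. => .  t=0,i=3
  [25] ##..# => #  t=4,i=3
  [24] ##... => #  t=1,i=0
  [23] #.### => .  t=2,i=4
  [22] #.##. => .  t=0,i=13
  [21] #.#.# => #  t=0,i=4
  [20] #.#.. => #  t=0,i=6
  [19] #..## => .  t=6,i=6
  [18] #..#. => .  t=3,i=4
  [17] #...# => .  t=0,i=8
  [16] #.... => #  t=0,i=21
  [15] .#### => #  t=2,i=0
  [14] .###. => #  t=1,i=5
  [13] .##.# => .  t=0,i=2
  [12] .##.. => #  t=1,i=22
  [11] .#.## => #  t=1,i=20
  [10] .#.#. => #  t=0,i=5
  [9] .#..# => .  t=3,i=3
  [8] .#... => .  t=0,i=7
  [7] ..### => #  t=1,i=4
  [6] ..##. => .  t=0,i=1
  [5] ..#.# => .  t=1,i=19
  [4] ..#.. => #  t=3,i=5
  [3] ...## => .  t=0,i=0
  [2] ...#. => #  t=1,i=18
  [1] ....# => #  t=0,i=22
  [0] ..... => #  t=1,i=9
  bits 00110011001100011101110010010111 = 858905751

858905751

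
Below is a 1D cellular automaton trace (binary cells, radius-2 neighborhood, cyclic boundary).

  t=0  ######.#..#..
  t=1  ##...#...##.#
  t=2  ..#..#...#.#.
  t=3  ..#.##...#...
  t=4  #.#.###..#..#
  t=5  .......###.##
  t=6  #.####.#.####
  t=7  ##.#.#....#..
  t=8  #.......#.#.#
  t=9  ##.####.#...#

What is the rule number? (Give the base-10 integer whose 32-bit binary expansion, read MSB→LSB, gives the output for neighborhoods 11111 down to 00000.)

726438131

  nb #####: next=.  (t=0,i=2, bit31=0)
  nb ####.: next=.  (t=0,i=4, bit30=0)
  nb ###.#: next=#  (t=0,i=5, bit29=1)
  nb ###..: next=.  (t=1,i=1, bit28=0)
  nb ##.##: next=#  (t=1,i=11, bit27=1)
  nb ##.#.: next=.  (t=0,i=6, bit26=0)
  nb ##..#: next=#  (t=4,i=7, bit25=1)
  nb ##...: next=#  (t=1,i=2, bit24=1)
  nb #.###: next=.  (t=1,i=12, bit23=0)
  nb #.##.: next=#  (t=3,i=4, bit22=1)
  nb #.#.#: next=.  (t=4,i=2, bit21=0)
  nb #.#..: next=.  (t=0,i=7, bit20=0)
  nb #..##: next=#  (t=0,i=12, bit19=1)
  nb #..#.: next=#  (t=0,i=9, bit18=1)
  nb #...#: next=.  (t=1,i=3, bit17=0)
  nb #....: next=.  (t=3,i=11, bit16=0)
  nb .####: next=#  (t=0,i=1, bit15=1)
  nb .###.: next=.  (t=1,i=0, bit14=0)
  nb .##.#: next=.  (t=1,i=10, bit13=0)
  nb .##..: next=#  (t=3,i=5, bit12=1)
  nb .#.##: next=.  (t=3,i=3, bit11=0)
  nb .#.#.: next=.  (t=2,i=10, bit10=0)
  nb .#..#: next=.  (t=0,i=8, bit9=0)
  nb .#...: next=.  (t=1,i=6, bit8=0)
  nb ..###: next=#  (t=0,i=0, bit7=1)
  nb ..##.: next=#  (t=1,i=9, bit6=1)
  nb ..#.#: next=#  (t=2,i=9, bit5=1)
  nb ..#..: next=#  (t=0,i=10, bit4=1)
  nb ...##: next=.  (t=1,i=8, bit3=0)
  nb ...#.: next=.  (t=1,i=4, bit2=0)
  nb ....#: next=#  (t=3,i=0, bit1=1)
  nb .....: next=#  (t=3,i=12, bit0=1)
  bits 00101011010011001001000011110011 = 726438131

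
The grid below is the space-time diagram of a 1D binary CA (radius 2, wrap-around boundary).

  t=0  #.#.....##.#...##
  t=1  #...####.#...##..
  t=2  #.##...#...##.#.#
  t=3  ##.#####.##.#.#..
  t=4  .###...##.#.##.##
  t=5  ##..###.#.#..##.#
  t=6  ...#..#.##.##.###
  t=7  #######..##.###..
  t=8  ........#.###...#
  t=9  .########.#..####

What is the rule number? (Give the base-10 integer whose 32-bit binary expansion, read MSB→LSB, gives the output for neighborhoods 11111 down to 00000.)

  #####|.  b31=0 t=3,i=5
  ####.|.  b30=0 t=1,i=6
  ###.#|#  b29=1 t=0,i=0
  ###..|.  b28=0 t=4,i=3
  ##.##|#  b27=1 t=2,i=1
  ##.#.|.  b26=0 t=0,i=1
  ##..#|.  b25=0 t=1,i=15
  ##...|#  b24=1 t=2,i=4
  #.###|#  b23=1 t=3,i=3
  #.##.|.  b22=0 t=2,i=2
  #.#.#|#  b21=1 t=2,i=14
  #.#..|.  b20=0 t=0,i=2
  #..##|#  b19=1 t=3,i=16
  #..#.|#  b18=1 t=1,i=16
  #...#|#  b17=1 t=0,i=13
  #....|#  b16=1 t=0,i=4
  .####|.  b15=0 t=1,i=5
  .###.|.  b14=0 t=0,i=16
  .##.#|#  b13=1 t=0,i=9
  .##..|#  b12=1 t=1,i=14
  .#.##|.  b11=0 t=2,i=15
  .#.#.|#  b10=1 t=3,i=13
  .#..#|#  b9=1 t=3,i=15
  .#...|.  b8=0 t=0,i=3
  ..###|.  b7=0 t=0,i=15
  ..##.|.  b6=0 t=0,i=8
  ..#.#|#  b5=1 t=6,i=6
  ..#..|#  b4=1 t=1,i=0
  ...##|#  b3=1 t=0,i=7
  ...#.|#  b2=1 t=2,i=6
  ....#|#  b1=1 t=0,i=6
  .....|#  b0=1 t=0,i=5
  bits 00101001101011110011011000111111 = 699348543

699348543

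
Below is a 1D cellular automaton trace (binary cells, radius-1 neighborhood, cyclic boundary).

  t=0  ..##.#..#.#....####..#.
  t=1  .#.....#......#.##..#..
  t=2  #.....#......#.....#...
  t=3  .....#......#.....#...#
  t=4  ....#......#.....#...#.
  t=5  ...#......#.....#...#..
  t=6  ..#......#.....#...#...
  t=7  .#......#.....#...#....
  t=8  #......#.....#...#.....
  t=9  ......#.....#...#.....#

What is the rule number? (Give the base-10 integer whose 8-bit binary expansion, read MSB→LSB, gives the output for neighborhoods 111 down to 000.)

130

  nb ###: next=#  (t=0,i=16, bit7=1)
  nb ##.: next=.  (t=0,i=3, bit6=0)
  nb #.#: next=.  (t=0,i=4, bit5=0)
  nb #..: next=.  (t=0,i=6, bit4=0)
  nb .##: next=.  (t=0,i=2, bit3=0)
  nb .#.: next=.  (t=0,i=5, bit2=0)
  nb ..#: next=#  (t=0,i=1, bit1=1)
  nb ...: next=.  (t=0,i=0, bit0=0)
  bits 10000010 = 130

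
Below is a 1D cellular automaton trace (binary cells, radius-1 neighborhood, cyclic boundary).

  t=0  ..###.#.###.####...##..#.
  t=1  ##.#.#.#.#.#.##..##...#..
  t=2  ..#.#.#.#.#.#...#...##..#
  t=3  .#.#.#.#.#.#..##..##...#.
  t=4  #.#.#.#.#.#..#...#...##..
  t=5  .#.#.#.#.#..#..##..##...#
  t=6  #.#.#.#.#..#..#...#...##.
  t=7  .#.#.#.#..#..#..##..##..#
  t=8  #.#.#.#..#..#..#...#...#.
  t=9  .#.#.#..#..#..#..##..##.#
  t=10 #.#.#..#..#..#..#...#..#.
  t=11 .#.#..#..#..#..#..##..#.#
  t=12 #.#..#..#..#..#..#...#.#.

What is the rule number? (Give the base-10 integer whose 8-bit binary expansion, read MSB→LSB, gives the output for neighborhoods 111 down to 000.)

163

  nb ###: next=#  (t=0,i=3, bit7=1)
  nb ##.: next=.  (t=0,i=4, bit6=0)
  nb #.#: next=#  (t=0,i=5, bit5=1)
  nb #..: next=.  (t=0,i=16, bit4=0)
  nb .##: next=.  (t=0,i=2, bit3=0)
  nb .#.: next=.  (t=0,i=6, bit2=0)
  nb ..#: next=#  (t=0,i=1, bit1=1)
  nb ...: next=#  (t=0,i=0, bit0=1)
  bits 10100011 = 163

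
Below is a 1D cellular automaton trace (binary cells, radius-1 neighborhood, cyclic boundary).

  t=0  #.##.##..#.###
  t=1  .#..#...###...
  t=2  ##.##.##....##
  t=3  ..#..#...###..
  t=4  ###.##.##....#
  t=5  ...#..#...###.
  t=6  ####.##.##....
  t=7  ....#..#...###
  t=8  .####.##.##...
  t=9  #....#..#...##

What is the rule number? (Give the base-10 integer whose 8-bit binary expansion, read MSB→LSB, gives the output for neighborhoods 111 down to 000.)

39

  nb ###: next=.  (t=0,i=12, bit7=0)
  nb ##.: next=.  (t=0,i=0, bit6=0)
  nb #.#: next=#  (t=0,i=1, bit5=1)
  nb #..: next=.  (t=0,i=7, bit4=0)
  nb .##: next=.  (t=0,i=2, bit3=0)
  nb .#.: next=#  (t=0,i=9, bit2=1)
  nb ..#: next=#  (t=0,i=8, bit1=1)
  nb ...: next=#  (t=1,i=6, bit0=1)
  bits 00100111 = 39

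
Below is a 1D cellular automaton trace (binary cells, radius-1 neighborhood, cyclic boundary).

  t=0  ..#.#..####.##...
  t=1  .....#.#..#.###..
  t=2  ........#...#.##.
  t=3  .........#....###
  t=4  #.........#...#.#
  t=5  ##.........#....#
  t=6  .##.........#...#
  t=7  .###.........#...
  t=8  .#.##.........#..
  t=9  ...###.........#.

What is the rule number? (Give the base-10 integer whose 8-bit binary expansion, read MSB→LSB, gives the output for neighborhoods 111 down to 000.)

  [7] ### => .  t=0,i=8
  [6] ##. => #  t=0,i=10
  [5] #.# => .  t=0,i=3
  [4] #.. => #  t=0,i=5
  [3] .## => #  t=0,i=7
  [2] .#. => .  t=0,i=2
  [1] ..# => .  t=0,i=1
  [0] ... => .  t=0,i=0
  bits 01011000 = 88

88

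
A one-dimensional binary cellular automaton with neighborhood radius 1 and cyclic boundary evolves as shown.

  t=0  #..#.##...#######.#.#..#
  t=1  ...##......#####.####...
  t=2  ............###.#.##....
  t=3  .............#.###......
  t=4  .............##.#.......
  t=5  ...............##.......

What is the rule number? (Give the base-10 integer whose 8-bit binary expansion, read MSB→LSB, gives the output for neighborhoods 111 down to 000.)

164

  ### -> #   bit 7 = 1  t=0,i=11
  ##. -> .   bit 6 = 0  t=0,i=0
  #.# -> #   bit 5 = 1  t=0,i=4
  #.. -> .   bit 4 = 0  t=0,i=1
  .## -> .   bit 3 = 0  t=0,i=5
  .#. -> #   bit 2 = 1  t=0,i=3
  ..# -> .   bit 1 = 0  t=0,i=2
  ... -> .   bit 0 = 0  t=0,i=8
  bits 10100100 = 164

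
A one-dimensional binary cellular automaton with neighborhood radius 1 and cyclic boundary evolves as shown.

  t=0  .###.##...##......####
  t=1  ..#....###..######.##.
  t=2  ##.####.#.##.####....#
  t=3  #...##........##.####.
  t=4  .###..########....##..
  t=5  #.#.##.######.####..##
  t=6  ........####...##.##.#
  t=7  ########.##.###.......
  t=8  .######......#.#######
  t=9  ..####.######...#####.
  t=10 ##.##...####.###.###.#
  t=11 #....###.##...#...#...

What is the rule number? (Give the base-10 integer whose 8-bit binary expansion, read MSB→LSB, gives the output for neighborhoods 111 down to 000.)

147

  ### -> #   bit 7 = 1  t=0,i=2
  ##. -> .   bit 6 = 0  t=0,i=3
  #.# -> .   bit 5 = 0  t=0,i=0
  #.. -> #   bit 4 = 1  t=0,i=7
  .## -> .   bit 3 = 0  t=0,i=1
  .#. -> .   bit 2 = 0  t=1,i=2
  ..# -> #   bit 1 = 1  t=0,i=9
  ... -> #   bit 0 = 1  t=0,i=8
  bits 10010011 = 147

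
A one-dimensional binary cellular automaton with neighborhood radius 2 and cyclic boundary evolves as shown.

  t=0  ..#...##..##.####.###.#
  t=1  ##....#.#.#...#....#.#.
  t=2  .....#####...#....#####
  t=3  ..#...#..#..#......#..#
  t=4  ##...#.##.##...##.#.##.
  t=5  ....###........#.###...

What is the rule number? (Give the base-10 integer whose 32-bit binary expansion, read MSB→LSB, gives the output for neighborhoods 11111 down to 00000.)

371510885

  #####|.  b31=0 t=2,i=7
  ####.|.  b30=0 t=0,i=15
  ###.#|.  b29=0 t=0,i=16
  ###..|#  b28=1 t=2,i=9
  ##.##|.  b27=0 t=0,i=12
  ##.#.|#  b26=1 t=0,i=21
  ##..#|#  b25=1 t=0,i=8
  ##...|.  b24=0 t=1,i=2
  #.###|.  b23=0 t=0,i=13
  #.##.|.  b22=0 t=1,i=0
  #.#.#|#  b21=1 t=1,i=8
  #.#..|.  b20=0 t=0,i=22
  #..##|.  b19=0 t=0,i=9
  #..#.|#  b18=1 t=0,i=1
  #...#|.  b17=0 t=0,i=4
  #....|.  b16=0 t=1,i=3
  .####|#  b15=1 t=0,i=14
  .###.|#  b14=1 t=0,i=19
  .##.#|.  b13=0 t=0,i=11
  .##..|.  b12=0 t=0,i=7
  .#.##|#  b11=1 t=1,i=22
  .#.#.|#  b10=1 t=1,i=7
  .#..#|#  b9=1 t=0,i=0
  .#...|.  b8=0 t=0,i=3
  ..###|.  b7=0 t=2,i=5
  ..##.|#  b6=1 t=0,i=6
  ..#.#|#  b5=1 t=1,i=6
  ..#..|.  b4=0 t=0,i=2
  ...##|.  b3=0 t=0,i=5
  ...#.|#  b2=1 t=1,i=5
  ....#|.  b1=0 t=1,i=4
  .....|#  b0=1 t=2,i=2
  bits 00010110001001001100111001100101 = 371510885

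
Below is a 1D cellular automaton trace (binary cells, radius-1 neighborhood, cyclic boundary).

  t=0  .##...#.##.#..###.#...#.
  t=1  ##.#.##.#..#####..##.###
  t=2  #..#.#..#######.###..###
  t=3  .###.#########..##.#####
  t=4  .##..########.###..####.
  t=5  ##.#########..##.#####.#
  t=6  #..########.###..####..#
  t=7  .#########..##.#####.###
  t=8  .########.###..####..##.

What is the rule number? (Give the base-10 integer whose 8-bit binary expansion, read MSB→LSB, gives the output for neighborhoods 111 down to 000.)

158

  ### -> #   bit 7 = 1  t=0,i=15
  ##. -> .   bit 6 = 0  t=0,i=2
  #.# -> .   bit 5 = 0  t=0,i=7
  #.. -> #   bit 4 = 1  t=0,i=3
  .## -> #   bit 3 = 1  t=0,i=1
  .#. -> #   bit 2 = 1  t=0,i=6
  ..# -> #   bit 1 = 1  t=0,i=0
  ... -> .   bit 0 = 0  t=0,i=4
  bits 10011110 = 158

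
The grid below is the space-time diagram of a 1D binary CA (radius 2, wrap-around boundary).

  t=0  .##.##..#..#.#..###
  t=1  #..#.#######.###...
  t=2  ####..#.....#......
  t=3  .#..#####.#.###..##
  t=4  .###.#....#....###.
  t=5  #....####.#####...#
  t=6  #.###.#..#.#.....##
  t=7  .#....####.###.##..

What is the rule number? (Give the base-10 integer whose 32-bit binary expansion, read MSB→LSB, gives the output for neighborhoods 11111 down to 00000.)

  nb #####: next=.  (t=1,i=7, bit31=0)
  nb ####.: next=.  (t=1,i=10, bit30=0)
  nb ###.#: next=.  (t=0,i=18, bit29=0)
  nb ###..: next=.  (t=1,i=15, bit28=0)
  nb ##.##: next=#  (t=0,i=0, bit27=1)
  nb ##.#.: next=.  (t=3,i=0, bit26=0)
  nb ##..#: next=#  (t=0,i=6, bit25=1)
  nb ##...: next=.  (t=1,i=16, bit24=0)
  nb #.###: next=.  (t=1,i=5, bit23=0)
  nb #.##.: next=.  (t=0,i=1, bit22=0)
  nb #.#.#: next=#  (t=3,i=10, bit21=1)
  nb #.#..: next=#  (t=0,i=13, bit20=1)
  nb #..##: next=#  (t=0,i=15, bit19=1)
  nb #..#.: next=#  (t=0,i=7, bit18=1)
  nb #...#: next=.  (t=1,i=17, bit17=0)
  nb #....: next=#  (t=2,i=8, bit16=1)
  nb .####: next=#  (t=1,i=6, bit15=1)
  nb .###.: next=.  (t=0,i=17, bit14=0)
  nb .##.#: next=.  (t=0,i=2, bit13=0)
  nb .##..: next=#  (t=0,i=5, bit12=1)
  nb .#.##: next=.  (t=1,i=4, bit11=0)
  nb .#.#.: next=.  (t=0,i=12, bit10=0)
  nb .#..#: next=#  (t=0,i=9, bit9=1)
  nb .#...: next=#  (t=2,i=7, bit8=1)
  nb ..###: next=.  (t=0,i=16, bit7=0)
  nb ..##.: next=#  (t=3,i=17, bit6=1)
  nb ..#.#: next=#  (t=0,i=11, bit5=1)
  nb ..#..: next=#  (t=0,i=8, bit4=1)
  nb ...##: next=#  (t=2,i=18, bit3=1)
  nb ...#.: next=.  (t=1,i=18, bit2=0)
  nb ....#: next=#  (t=2,i=10, bit1=1)
  nb .....: next=.  (t=2,i=9, bit0=0)
  bits 00001010001111011001001101111010 = 171807610

171807610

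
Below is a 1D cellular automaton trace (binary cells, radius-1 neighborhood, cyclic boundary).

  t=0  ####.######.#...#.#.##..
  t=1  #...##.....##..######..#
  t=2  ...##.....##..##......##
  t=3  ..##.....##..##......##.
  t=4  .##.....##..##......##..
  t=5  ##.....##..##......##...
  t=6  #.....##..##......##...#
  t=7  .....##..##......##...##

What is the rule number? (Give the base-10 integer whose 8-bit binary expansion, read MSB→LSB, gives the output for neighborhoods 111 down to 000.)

  [7] ### => .  t=0,i=1
  [6] ##. => .  t=0,i=3
  [5] #.# => #  t=0,i=4
  [4] #.. => .  t=0,i=13
  [3] .## => #  t=0,i=0
  [2] .#. => #  t=0,i=12
  [1] ..# => #  t=0,i=15
  [0] ... => .  t=0,i=14
  bits 00101110 = 46

46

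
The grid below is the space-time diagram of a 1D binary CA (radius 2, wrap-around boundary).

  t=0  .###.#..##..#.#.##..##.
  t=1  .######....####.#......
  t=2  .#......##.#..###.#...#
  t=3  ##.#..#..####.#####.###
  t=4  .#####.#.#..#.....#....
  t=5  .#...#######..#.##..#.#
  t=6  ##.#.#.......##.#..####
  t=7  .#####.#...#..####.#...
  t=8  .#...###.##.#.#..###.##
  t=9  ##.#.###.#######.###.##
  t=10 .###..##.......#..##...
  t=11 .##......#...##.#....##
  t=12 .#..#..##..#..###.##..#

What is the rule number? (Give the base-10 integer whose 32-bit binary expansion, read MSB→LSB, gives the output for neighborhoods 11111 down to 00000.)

611804838

  ##### -> .   bit 31 = 0  t=1,i=3
  ####. -> .   bit 30 = 0  t=1,i=5
  ###.# -> #   bit 29 = 1  t=0,i=3
  ###.. -> .   bit 28 = 0  t=1,i=6
  ##.## -> .   bit 27 = 0  t=3,i=13
  ##.#. -> #   bit 26 = 1  t=0,i=4
  ##..# -> .   bit 25 = 0  t=0,i=10
  ##... -> .   bit 24 = 0  t=1,i=7
  #.### -> .   bit 23 = 0  t=3,i=14
  #.##. -> #   bit 22 = 1  t=0,i=16
  #.#.# -> #   bit 21 = 1  t=0,i=14
  #.#.. -> #   bit 20 = 1  t=0,i=5
  #..## -> .   bit 19 = 0  t=0,i=0
  #..#. -> #   bit 18 = 1  t=0,i=11
  #...# -> #   bit 17 = 1  t=2,i=20
  #.... -> #   bit 16 = 1  t=1,i=8
  .#### -> .   bit 15 = 0  t=1,i=2
  .###. -> #   bit 14 = 1  t=0,i=2
  .##.# -> #   bit 13 = 1  t=2,i=9
  .##.. -> .   bit 12 = 0  t=0,i=9
  .#.## -> .   bit 11 = 0  t=0,i=15
  .#.#. -> #   bit 10 = 1  t=0,i=13
  .#..# -> #   bit 9 = 1  t=0,i=6
  .#... -> .   bit 8 = 0  t=1,i=17
  ..### -> #   bit 7 = 1  t=0,i=1
  ..##. -> .   bit 6 = 0  t=0,i=8
  ..#.# -> #   bit 5 = 1  t=0,i=12
  ..#.. -> .   bit 4 = 0  t=3,i=6
  ...## -> .   bit 3 = 0  t=1,i=0
  ...#. -> #   bit 2 = 1  t=2,i=21
  ....# -> #   bit 1 = 1  t=1,i=9
  ..... -> .   bit 0 = 0  t=1,i=19
  bits 00100100011101110110011010100110 = 611804838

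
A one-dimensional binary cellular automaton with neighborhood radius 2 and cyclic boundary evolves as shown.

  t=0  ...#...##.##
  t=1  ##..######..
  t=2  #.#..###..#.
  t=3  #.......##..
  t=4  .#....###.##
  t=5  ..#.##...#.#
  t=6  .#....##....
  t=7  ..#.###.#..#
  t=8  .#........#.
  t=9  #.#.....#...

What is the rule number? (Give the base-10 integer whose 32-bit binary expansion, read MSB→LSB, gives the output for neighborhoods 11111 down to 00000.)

2334564682

  nb #####: next=#  (t=1,i=6, bit31=1)
  nb ####.: next=.  (t=1,i=8, bit30=0)
  nb ###.#: next=.  (t=4,i=8, bit29=0)
  nb ###..: next=.  (t=1,i=9, bit28=0)
  nb ##.##: next=#  (t=0,i=9, bit27=1)
  nb ##.#.: next=.  (t=4,i=0, bit26=0)
  nb ##..#: next=#  (t=1,i=2, bit25=1)
  nb ##...: next=#  (t=0,i=0, bit24=1)
  nb #.###: next=.  (t=7,i=4, bit23=0)
  nb #.##.: next=.  (t=0,i=10, bit22=0)
  nb #.#.#: next=#  (t=2,i=0, bit21=1)
  nb #.#..: next=.  (t=2,i=2, bit20=0)
  nb #..##: next=.  (t=1,i=3, bit19=0)
  nb #..#.: next=#  (t=2,i=9, bit18=1)
  nb #...#: next=#  (t=0,i=1, bit17=1)
  nb #....: next=.  (t=3,i=2, bit16=0)
  nb .####: next=#  (t=1,i=5, bit15=1)
  nb .###.: next=.  (t=2,i=6, bit14=0)
  nb .##.#: next=#  (t=0,i=8, bit13=1)
  nb .##..: next=.  (t=0,i=11, bit12=0)
  nb .#.##: next=.  (t=5,i=3, bit11=0)
  nb .#.#.: next=.  (t=2,i=1, bit10=0)
  nb .#..#: next=.  (t=2,i=3, bit9=0)
  nb .#...: next=#  (t=0,i=4, bit8=1)
  nb ..###: next=.  (t=1,i=4, bit7=0)
  nb ..##.: next=#  (t=0,i=7, bit6=1)
  nb ..#.#: next=.  (t=2,i=10, bit5=0)
  nb ..#..: next=.  (t=0,i=3, bit4=0)
  nb ...##: next=#  (t=0,i=6, bit3=1)
  nb ...#.: next=.  (t=0,i=2, bit2=0)
  nb ....#: next=#  (t=3,i=6, bit1=1)
  nb .....: next=.  (t=3,i=3, bit0=0)
  bits 10001011001001101010000101001010 = 2334564682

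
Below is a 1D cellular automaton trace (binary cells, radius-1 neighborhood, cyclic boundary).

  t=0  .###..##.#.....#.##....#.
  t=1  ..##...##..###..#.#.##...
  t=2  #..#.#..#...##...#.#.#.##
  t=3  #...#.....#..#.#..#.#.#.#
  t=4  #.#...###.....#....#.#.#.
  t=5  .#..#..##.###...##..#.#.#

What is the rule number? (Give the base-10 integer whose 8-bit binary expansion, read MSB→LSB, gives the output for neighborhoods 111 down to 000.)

  ### -> #   bit 7 = 1  t=0,i=2
  ##. -> #   bit 6 = 1  t=0,i=3
  #.# -> #   bit 5 = 1  t=0,i=8
  #.. -> .   bit 4 = 0  t=0,i=4
  .## -> .   bit 3 = 0  t=0,i=1
  .#. -> .   bit 2 = 0  t=0,i=9
  ..# -> .   bit 1 = 0  t=0,i=0
  ... -> #   bit 0 = 1  t=0,i=11
  bits 11100001 = 225

225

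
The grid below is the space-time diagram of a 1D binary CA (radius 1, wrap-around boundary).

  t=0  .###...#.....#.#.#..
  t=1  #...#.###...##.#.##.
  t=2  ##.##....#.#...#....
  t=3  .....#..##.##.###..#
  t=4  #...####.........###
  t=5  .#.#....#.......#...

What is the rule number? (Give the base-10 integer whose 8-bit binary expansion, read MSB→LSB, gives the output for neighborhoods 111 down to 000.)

  ###|.  b7=0 t=0,i=2
  ##.|.  b6=0 t=0,i=3
  #.#|.  b5=0 t=0,i=14
  #..|#  b4=1 t=0,i=4
  .##|.  b3=0 t=0,i=1
  .#.|#  b2=1 t=0,i=7
  ..#|#  b1=1 t=0,i=0
  ...|.  b0=0 t=0,i=5
  bits 00010110 = 22

22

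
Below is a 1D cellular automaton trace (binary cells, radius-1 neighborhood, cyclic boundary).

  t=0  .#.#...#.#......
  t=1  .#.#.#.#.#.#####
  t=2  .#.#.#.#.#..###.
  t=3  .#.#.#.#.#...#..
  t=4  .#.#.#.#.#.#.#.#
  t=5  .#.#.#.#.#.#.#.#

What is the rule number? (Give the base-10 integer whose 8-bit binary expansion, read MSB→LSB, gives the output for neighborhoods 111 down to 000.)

  [7] ### => #  t=1,i=12
  [6] ##. => .  t=1,i=15
  [5] #.# => .  t=0,i=2
  [4] #.. => .  t=0,i=4
  [3] .## => .  t=1,i=11
  [2] .#. => #  t=0,i=1
  [1] ..# => .  t=0,i=0
  [0] ... => #  t=0,i=5
  bits 10000101 = 133

133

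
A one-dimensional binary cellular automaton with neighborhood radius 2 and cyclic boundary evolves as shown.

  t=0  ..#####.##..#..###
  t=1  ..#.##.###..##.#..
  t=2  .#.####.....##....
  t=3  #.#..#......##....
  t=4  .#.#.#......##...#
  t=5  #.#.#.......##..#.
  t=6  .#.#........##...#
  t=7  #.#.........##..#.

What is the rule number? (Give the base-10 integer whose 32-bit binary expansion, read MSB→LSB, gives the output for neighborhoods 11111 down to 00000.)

3359653588

  [31] ##### => #  t=0,i=4
  [30] ####. => #  t=0,i=5
  [29] ###.# => .  t=0,i=6
  [28] ###.. => .  t=0,i=17
  [27] ##.## => #  t=0,i=7
  [26] ##.#. => .  t=1,i=14
  [25] ##..# => .  t=0,i=0
  [24] ##... => .  t=2,i=7
  [23] #.### => .  t=1,i=7
  [22] #.##. => #  t=0,i=8
  [21] #.#.# => .  t=4,i=1
  [20] #.#.. => .  t=1,i=15
  [19] #..## => .  t=0,i=1
  [18] #..#. => .  t=0,i=11
  [17] #...# => .  t=4,i=15
  [16] #.... => .  t=1,i=17
  [15] .#### => .  t=0,i=3
  [14] .###. => .  t=0,i=16
  [13] .##.# => #  t=1,i=5
  [12] .##.. => #  t=0,i=9
  [11] .#.## => #  t=1,i=3
  [10] .#.#. => #  t=3,i=1
  [9] .#..# => #  t=0,i=13
  [8] .#... => .  t=1,i=16
  [7] ..### => #  t=0,i=2
  [6] ..##. => #  t=1,i=12
  [5] ..#.# => .  t=1,i=2
  [4] ..#.. => #  t=0,i=12
  [3] ...## => .  t=2,i=11
  [2] ...#. => #  t=1,i=1
  [1] ....# => .  t=1,i=0
  [0] ..... => .  t=2,i=9
  bits 11001000010000000011111011010100 = 3359653588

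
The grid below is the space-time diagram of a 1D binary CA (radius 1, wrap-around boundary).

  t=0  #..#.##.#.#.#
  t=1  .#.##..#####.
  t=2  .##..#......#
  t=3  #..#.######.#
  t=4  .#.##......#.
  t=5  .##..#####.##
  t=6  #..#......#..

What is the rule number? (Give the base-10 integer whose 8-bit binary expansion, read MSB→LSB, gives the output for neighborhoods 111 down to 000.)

53

  [7] ### => .  t=1,i=8
  [6] ##. => .  t=0,i=0
  [5] #.# => #  t=0,i=4
  [4] #.. => #  t=0,i=1
  [3] .## => .  t=0,i=5
  [2] .#. => #  t=0,i=3
  [1] ..# => .  t=0,i=2
  [0] ... => #  t=2,i=7
  bits 00110101 = 53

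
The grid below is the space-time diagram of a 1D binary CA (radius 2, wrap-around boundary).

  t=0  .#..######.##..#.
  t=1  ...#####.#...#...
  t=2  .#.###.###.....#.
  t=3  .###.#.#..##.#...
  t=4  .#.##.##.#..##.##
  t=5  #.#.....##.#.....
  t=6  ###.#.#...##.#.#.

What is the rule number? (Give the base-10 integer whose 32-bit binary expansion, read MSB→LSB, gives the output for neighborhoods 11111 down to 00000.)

  ##### -> #   bit 31 = 1  t=0,i=6
  ####. -> .   bit 30 = 0  t=0,i=8
  ###.# -> #   bit 29 = 1  t=0,i=9
  ###.. -> .   bit 28 = 0  t=2,i=9
  ##.## -> .   bit 27 = 0  t=0,i=10
  ##.#. -> #   bit 26 = 1  t=1,i=8
  ##..# -> #   bit 25 = 1  t=0,i=13
  ##... -> #   bit 24 = 1  t=2,i=10
  #.### -> #   bit 23 = 1  t=2,i=3
  #.##. -> .   bit 22 = 0  t=0,i=11
  #.#.# -> .   bit 21 = 0  t=3,i=5
  #.#.. -> #   bit 20 = 1  t=1,i=9
  #..## -> #   bit 19 = 1  t=0,i=3
  #..#. -> .   bit 18 = 0  t=0,i=0
  #...# -> .   bit 17 = 0  t=1,i=11
  #.... -> #   bit 16 = 1  t=1,i=15
  .#### -> #   bit 15 = 1  t=0,i=5
  .###. -> .   bit 14 = 0  t=2,i=4
  .##.# -> .   bit 13 = 0  t=3,i=11
  .##.. -> .   bit 12 = 0  t=0,i=12
  .#.## -> #   bit 11 = 1  t=2,i=2
  .#.#. -> #   bit 10 = 1  t=3,i=6
  .#..# -> .   bit 9 = 0  t=0,i=2
  .#... -> .   bit 8 = 0  t=1,i=10
  ..### -> #   bit 7 = 1  t=0,i=4
  ..##. -> .   bit 6 = 0  t=3,i=10
  ..#.# -> #   bit 5 = 1  t=2,i=1
  ..#.. -> .   bit 4 = 0  t=0,i=1
  ...## -> .   bit 3 = 0  t=1,i=2
  ...#. -> .   bit 2 = 0  t=1,i=12
  ....# -> #   bit 1 = 1  t=1,i=1
  ..... -> .   bit 0 = 0  t=1,i=0
  bits 10100111100110011000110010100010 = 2811858082

2811858082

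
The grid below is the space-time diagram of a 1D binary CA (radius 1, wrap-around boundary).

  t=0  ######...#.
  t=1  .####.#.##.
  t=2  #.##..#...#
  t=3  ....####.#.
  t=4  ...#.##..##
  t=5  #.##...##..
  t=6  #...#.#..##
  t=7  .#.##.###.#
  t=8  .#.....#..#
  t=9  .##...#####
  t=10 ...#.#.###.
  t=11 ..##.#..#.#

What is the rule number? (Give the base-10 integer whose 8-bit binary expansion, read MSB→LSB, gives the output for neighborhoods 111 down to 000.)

150

  nb ###: next=#  (t=0,i=1, bit7=1)
  nb ##.: next=.  (t=0,i=5, bit6=0)
  nb #.#: next=.  (t=0,i=10, bit5=0)
  nb #..: next=#  (t=0,i=6, bit4=1)
  nb .##: next=.  (t=0,i=0, bit3=0)
  nb .#.: next=#  (t=0,i=9, bit2=1)
  nb ..#: next=#  (t=0,i=8, bit1=1)
  nb ...: next=.  (t=0,i=7, bit0=0)
  bits 10010110 = 150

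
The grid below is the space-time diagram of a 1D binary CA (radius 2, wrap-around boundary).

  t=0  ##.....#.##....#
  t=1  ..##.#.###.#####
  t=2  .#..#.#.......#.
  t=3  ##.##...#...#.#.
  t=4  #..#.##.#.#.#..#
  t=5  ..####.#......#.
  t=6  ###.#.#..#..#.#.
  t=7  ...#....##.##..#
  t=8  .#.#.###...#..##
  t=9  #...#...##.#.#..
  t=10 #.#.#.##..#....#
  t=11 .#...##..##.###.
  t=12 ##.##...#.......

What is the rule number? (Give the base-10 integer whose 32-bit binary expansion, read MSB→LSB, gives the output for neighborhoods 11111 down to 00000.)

  #####|.  b31=0 t=1,i=13
  ####.|#  b30=1 t=1,i=14
  ###.#|.  b29=0 t=1,i=9
  ###..|.  b28=0 t=0,i=1
  ##.##|.  b27=0 t=1,i=10
  ##.#.|#  b26=1 t=1,i=4
  ##..#|.  b25=0 t=1,i=0
  ##...|#  b24=1 t=0,i=2
  #.###|.  b23=0 t=1,i=7
  #.##.|#  b22=1 t=0,i=9
  #.#.#|.  b21=0 t=1,i=5
  #.#..|.  b20=0 t=2,i=6
  #..##|#  b19=1 t=1,i=1
  #..#.|#  b18=1 t=2,i=0
  #...#|#  b17=1 t=3,i=6
  #....|#  b16=1 t=0,i=3
  .####|.  b15=0 t=1,i=12
  .###.|.  b14=0 t=0,i=0
  .##.#|.  b13=0 t=1,i=3
  .##..|.  b12=0 t=0,i=10
  .#.##|#  b11=1 t=0,i=8
  .#.#.|.  b10=0 t=2,i=5
  .#..#|.  b9=0 t=2,i=2
  .#...|.  b8=0 t=2,i=7
  ..###|#  b7=1 t=0,i=15
  ..##.|.  b6=0 t=1,i=2
  ..#.#|#  b5=1 t=0,i=7
  ..#..|#  b4=1 t=2,i=1
  ...##|#  b3=1 t=0,i=14
  ...#.|.  b2=0 t=0,i=6
  ....#|#  b1=1 t=0,i=5
  .....|.  b0=0 t=0,i=4
  bits 01000101010011110000100010111010 = 1162807482

1162807482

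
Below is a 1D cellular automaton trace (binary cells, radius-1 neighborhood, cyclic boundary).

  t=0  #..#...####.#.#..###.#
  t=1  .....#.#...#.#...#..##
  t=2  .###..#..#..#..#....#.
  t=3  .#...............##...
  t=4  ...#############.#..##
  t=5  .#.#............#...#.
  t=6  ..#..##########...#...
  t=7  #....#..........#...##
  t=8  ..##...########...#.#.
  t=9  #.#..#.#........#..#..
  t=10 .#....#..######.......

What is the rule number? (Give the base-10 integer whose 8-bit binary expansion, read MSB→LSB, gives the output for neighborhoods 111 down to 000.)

  ###|.  b7=0 t=0,i=8
  ##.|.  b6=0 t=0,i=0
  #.#|#  b5=1 t=0,i=11
  #..|.  b4=0 t=0,i=1
  .##|#  b3=1 t=0,i=7
  .#.|.  b2=0 t=0,i=3
  ..#|.  b1=0 t=0,i=2
  ...|#  b0=1 t=0,i=5
  bits 00101001 = 41

41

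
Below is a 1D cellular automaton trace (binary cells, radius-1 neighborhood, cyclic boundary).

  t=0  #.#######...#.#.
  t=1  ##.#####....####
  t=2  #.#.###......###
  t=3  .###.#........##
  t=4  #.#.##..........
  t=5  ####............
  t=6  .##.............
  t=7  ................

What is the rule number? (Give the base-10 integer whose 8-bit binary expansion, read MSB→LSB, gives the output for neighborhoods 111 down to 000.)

  [7] ### => #  t=0,i=3
  [6] ##. => .  t=0,i=8
  [5] #.# => #  t=0,i=1
  [4] #.. => .  t=0,i=9
  [3] .## => .  t=0,i=2
  [2] .#. => #  t=0,i=0
  [1] ..# => .  t=0,i=11
  [0] ... => .  t=0,i=10
  bits 10100100 = 164

164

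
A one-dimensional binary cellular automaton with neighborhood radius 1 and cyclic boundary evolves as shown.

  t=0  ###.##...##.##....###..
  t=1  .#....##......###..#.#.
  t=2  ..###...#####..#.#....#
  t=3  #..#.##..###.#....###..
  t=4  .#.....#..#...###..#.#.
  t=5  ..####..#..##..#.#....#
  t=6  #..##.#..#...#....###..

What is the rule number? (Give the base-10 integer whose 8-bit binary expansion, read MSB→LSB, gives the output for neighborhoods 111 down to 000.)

  [7] ### => #  t=0,i=1
  [6] ##. => .  t=0,i=2
  [5] #.# => .  t=0,i=3
  [4] #.. => #  t=0,i=6
  [3] .## => .  t=0,i=0
  [2] .#. => .  t=1,i=1
  [1] ..# => .  t=0,i=8
  [0] ... => #  t=0,i=7
  bits 10010001 = 145

145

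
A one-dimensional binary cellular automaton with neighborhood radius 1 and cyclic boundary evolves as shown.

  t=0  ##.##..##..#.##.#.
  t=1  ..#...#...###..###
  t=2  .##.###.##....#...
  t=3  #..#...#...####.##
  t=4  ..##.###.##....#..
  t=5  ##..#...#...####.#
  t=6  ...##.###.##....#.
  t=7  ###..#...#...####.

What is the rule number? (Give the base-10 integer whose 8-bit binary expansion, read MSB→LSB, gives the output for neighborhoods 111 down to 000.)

  [7] ### => .  t=1,i=11
  [6] ##. => .  t=0,i=1
  [5] #.# => #  t=0,i=2
  [4] #.. => .  t=0,i=5
  [3] .## => .  t=0,i=0
  [2] .#. => #  t=0,i=11
  [1] ..# => #  t=0,i=6
  [0] ... => #  t=1,i=4
  bits 00100111 = 39

39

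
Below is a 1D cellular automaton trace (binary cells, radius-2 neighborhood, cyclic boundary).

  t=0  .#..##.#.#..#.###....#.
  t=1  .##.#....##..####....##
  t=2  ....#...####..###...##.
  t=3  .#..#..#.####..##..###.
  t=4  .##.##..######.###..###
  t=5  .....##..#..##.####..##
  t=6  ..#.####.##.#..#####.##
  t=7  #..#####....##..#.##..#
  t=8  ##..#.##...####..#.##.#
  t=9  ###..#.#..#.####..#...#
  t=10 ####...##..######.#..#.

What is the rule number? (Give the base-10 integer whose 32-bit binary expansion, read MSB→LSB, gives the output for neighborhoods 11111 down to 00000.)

1922095705

  ##### -> .   bit 31 = 0  t=4,i=10
  ####. -> #   bit 30 = 1  t=1,i=15
  ###.# -> #   bit 29 = 1  t=4,i=13
  ###.. -> #   bit 28 = 1  t=0,i=16
  ##.## -> .   bit 27 = 0  t=1,i=0
  ##.#. -> .   bit 26 = 0  t=0,i=6
  ##..# -> #   bit 25 = 1  t=1,i=11
  ##... -> .   bit 24 = 0  t=0,i=17
  #.### -> #   bit 23 = 1  t=0,i=14
  #.##. -> .   bit 22 = 0  t=1,i=1
  #.#.# -> .   bit 21 = 0  t=0,i=7
  #.#.. -> #   bit 20 = 1  t=0,i=9
  #..## -> .   bit 19 = 0  t=0,i=3
  #..#. -> .   bit 18 = 0  t=0,i=0
  #...# -> .   bit 17 = 0  t=2,i=6
  #.... -> .   bit 16 = 0  t=0,i=18
  .#### -> #   bit 15 = 1  t=1,i=14
  .###. -> #   bit 14 = 1  t=0,i=15
  .##.# -> .   bit 13 = 0  t=0,i=5
  .##.. -> #   bit 12 = 1  t=1,i=10
  .#.## -> #   bit 11 = 1  t=0,i=13
  .#.#. -> .   bit 10 = 0  t=0,i=8
  .#..# -> #   bit 9 = 1  t=0,i=2
  .#... -> .   bit 8 = 0  t=1,i=5
  ..### -> .   bit 7 = 0  t=1,i=13
  ..##. -> #   bit 6 = 1  t=0,i=4
  ..#.# -> .   bit 5 = 0  t=0,i=12
  ..#.. -> #   bit 4 = 1  t=0,i=1
  ...## -> #   bit 3 = 1  t=1,i=8
  ...#. -> .   bit 2 = 0  t=0,i=20
  ....# -> .   bit 1 = 0  t=0,i=19
  ..... -> #   bit 0 = 1  t=2,i=1
  bits 01110010100100001101101001011001 = 1922095705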